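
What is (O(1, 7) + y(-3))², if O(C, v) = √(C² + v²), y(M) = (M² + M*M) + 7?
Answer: 675 + 250*√2 ≈ 1028.6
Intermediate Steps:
y(M) = 7 + 2*M² (y(M) = (M² + M²) + 7 = 2*M² + 7 = 7 + 2*M²)
(O(1, 7) + y(-3))² = (√(1² + 7²) + (7 + 2*(-3)²))² = (√(1 + 49) + (7 + 2*9))² = (√50 + (7 + 18))² = (5*√2 + 25)² = (25 + 5*√2)²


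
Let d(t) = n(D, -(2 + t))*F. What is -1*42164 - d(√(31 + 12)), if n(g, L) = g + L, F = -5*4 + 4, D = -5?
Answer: -42276 - 16*√43 ≈ -42381.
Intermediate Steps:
F = -16 (F = -20 + 4 = -16)
n(g, L) = L + g
d(t) = 112 + 16*t (d(t) = (-(2 + t) - 5)*(-16) = ((-2 - t) - 5)*(-16) = (-7 - t)*(-16) = 112 + 16*t)
-1*42164 - d(√(31 + 12)) = -1*42164 - (112 + 16*√(31 + 12)) = -42164 - (112 + 16*√43) = -42164 + (-112 - 16*√43) = -42276 - 16*√43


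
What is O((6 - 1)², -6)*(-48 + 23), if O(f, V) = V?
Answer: 150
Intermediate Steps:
O((6 - 1)², -6)*(-48 + 23) = -6*(-48 + 23) = -6*(-25) = 150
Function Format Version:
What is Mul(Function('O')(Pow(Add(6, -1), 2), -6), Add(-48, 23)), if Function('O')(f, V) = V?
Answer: 150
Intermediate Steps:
Mul(Function('O')(Pow(Add(6, -1), 2), -6), Add(-48, 23)) = Mul(-6, Add(-48, 23)) = Mul(-6, -25) = 150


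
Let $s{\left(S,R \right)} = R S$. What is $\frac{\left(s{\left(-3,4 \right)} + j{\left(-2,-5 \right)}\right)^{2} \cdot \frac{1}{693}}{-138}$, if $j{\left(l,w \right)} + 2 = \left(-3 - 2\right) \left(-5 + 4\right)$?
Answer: $- \frac{3}{3542} \approx -0.00084698$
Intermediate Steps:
$j{\left(l,w \right)} = 3$ ($j{\left(l,w \right)} = -2 + \left(-3 - 2\right) \left(-5 + 4\right) = -2 - -5 = -2 + 5 = 3$)
$\frac{\left(s{\left(-3,4 \right)} + j{\left(-2,-5 \right)}\right)^{2} \cdot \frac{1}{693}}{-138} = \frac{\left(4 \left(-3\right) + 3\right)^{2} \cdot \frac{1}{693}}{-138} = \left(-12 + 3\right)^{2} \cdot \frac{1}{693} \left(- \frac{1}{138}\right) = \left(-9\right)^{2} \cdot \frac{1}{693} \left(- \frac{1}{138}\right) = 81 \cdot \frac{1}{693} \left(- \frac{1}{138}\right) = \frac{9}{77} \left(- \frac{1}{138}\right) = - \frac{3}{3542}$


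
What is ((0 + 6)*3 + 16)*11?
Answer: 374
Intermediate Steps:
((0 + 6)*3 + 16)*11 = (6*3 + 16)*11 = (18 + 16)*11 = 34*11 = 374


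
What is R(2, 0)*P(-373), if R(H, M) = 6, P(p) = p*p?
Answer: 834774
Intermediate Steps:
P(p) = p²
R(2, 0)*P(-373) = 6*(-373)² = 6*139129 = 834774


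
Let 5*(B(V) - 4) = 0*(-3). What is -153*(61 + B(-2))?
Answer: -9945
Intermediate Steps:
B(V) = 4 (B(V) = 4 + (0*(-3))/5 = 4 + (1/5)*0 = 4 + 0 = 4)
-153*(61 + B(-2)) = -153*(61 + 4) = -153*65 = -9945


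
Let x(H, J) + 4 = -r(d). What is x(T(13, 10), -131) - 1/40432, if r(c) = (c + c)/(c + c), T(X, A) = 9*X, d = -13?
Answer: -202161/40432 ≈ -5.0000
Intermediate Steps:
r(c) = 1 (r(c) = (2*c)/((2*c)) = (2*c)*(1/(2*c)) = 1)
x(H, J) = -5 (x(H, J) = -4 - 1*1 = -4 - 1 = -5)
x(T(13, 10), -131) - 1/40432 = -5 - 1/40432 = -202161/40432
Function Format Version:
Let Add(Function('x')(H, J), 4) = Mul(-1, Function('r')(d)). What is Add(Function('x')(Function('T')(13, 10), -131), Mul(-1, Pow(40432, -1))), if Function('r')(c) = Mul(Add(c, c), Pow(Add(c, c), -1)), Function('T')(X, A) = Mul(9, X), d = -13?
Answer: Rational(-202161, 40432) ≈ -5.0000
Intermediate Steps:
Function('r')(c) = 1 (Function('r')(c) = Mul(Mul(2, c), Pow(Mul(2, c), -1)) = Mul(Mul(2, c), Mul(Rational(1, 2), Pow(c, -1))) = 1)
Function('x')(H, J) = -5 (Function('x')(H, J) = Add(-4, Mul(-1, 1)) = Add(-4, -1) = -5)
Add(Function('x')(Function('T')(13, 10), -131), Mul(-1, Pow(40432, -1))) = Add(-5, Mul(-1, Pow(40432, -1))) = Add(-5, Mul(-1, Rational(1, 40432))) = Add(-5, Rational(-1, 40432)) = Rational(-202161, 40432)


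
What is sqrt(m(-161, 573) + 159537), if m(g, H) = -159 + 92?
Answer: sqrt(159470) ≈ 399.34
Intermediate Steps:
m(g, H) = -67
sqrt(m(-161, 573) + 159537) = sqrt(-67 + 159537) = sqrt(159470)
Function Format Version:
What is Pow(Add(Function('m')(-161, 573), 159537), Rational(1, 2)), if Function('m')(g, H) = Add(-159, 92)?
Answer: Pow(159470, Rational(1, 2)) ≈ 399.34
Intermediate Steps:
Function('m')(g, H) = -67
Pow(Add(Function('m')(-161, 573), 159537), Rational(1, 2)) = Pow(Add(-67, 159537), Rational(1, 2)) = Pow(159470, Rational(1, 2))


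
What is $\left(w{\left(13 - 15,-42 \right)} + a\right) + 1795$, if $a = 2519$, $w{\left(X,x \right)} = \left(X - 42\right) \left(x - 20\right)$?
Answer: $7042$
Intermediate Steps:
$w{\left(X,x \right)} = \left(-42 + X\right) \left(-20 + x\right)$
$\left(w{\left(13 - 15,-42 \right)} + a\right) + 1795 = \left(\left(840 - -1764 - 20 \left(13 - 15\right) + \left(13 - 15\right) \left(-42\right)\right) + 2519\right) + 1795 = \left(\left(840 + 1764 - -40 - -84\right) + 2519\right) + 1795 = \left(\left(840 + 1764 + 40 + 84\right) + 2519\right) + 1795 = \left(2728 + 2519\right) + 1795 = 5247 + 1795 = 7042$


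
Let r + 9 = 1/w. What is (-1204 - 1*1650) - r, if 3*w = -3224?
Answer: -9172277/3224 ≈ -2845.0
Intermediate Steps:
w = -3224/3 (w = (1/3)*(-3224) = -3224/3 ≈ -1074.7)
r = -29019/3224 (r = -9 + 1/(-3224/3) = -9 - 3/3224 = -29019/3224 ≈ -9.0009)
(-1204 - 1*1650) - r = (-1204 - 1*1650) - 1*(-29019/3224) = (-1204 - 1650) + 29019/3224 = -2854 + 29019/3224 = -9172277/3224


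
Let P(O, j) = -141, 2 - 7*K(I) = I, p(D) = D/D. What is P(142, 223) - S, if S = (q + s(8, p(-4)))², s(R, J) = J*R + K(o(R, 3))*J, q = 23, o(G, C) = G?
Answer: -51430/49 ≈ -1049.6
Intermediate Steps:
p(D) = 1
K(I) = 2/7 - I/7
s(R, J) = J*R + J*(2/7 - R/7) (s(R, J) = J*R + (2/7 - R/7)*J = J*R + J*(2/7 - R/7))
S = 44521/49 (S = (23 + (2/7)*1*(1 + 3*8))² = (23 + (2/7)*1*(1 + 24))² = (23 + (2/7)*1*25)² = (23 + 50/7)² = (211/7)² = 44521/49 ≈ 908.59)
P(142, 223) - S = -141 - 1*44521/49 = -141 - 44521/49 = -51430/49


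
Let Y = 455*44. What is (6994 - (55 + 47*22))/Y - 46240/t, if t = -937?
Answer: 186251557/3751748 ≈ 49.644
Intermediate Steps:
Y = 20020
(6994 - (55 + 47*22))/Y - 46240/t = (6994 - (55 + 47*22))/20020 - 46240/(-937) = (6994 - (55 + 1034))*(1/20020) - 46240*(-1/937) = (6994 - 1*1089)*(1/20020) + 46240/937 = (6994 - 1089)*(1/20020) + 46240/937 = 5905*(1/20020) + 46240/937 = 1181/4004 + 46240/937 = 186251557/3751748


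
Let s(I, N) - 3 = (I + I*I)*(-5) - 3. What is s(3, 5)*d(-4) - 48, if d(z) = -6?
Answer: 312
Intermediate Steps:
s(I, N) = -5*I - 5*I**2 (s(I, N) = 3 + ((I + I*I)*(-5) - 3) = 3 + ((I + I**2)*(-5) - 3) = 3 + ((-5*I - 5*I**2) - 3) = 3 + (-3 - 5*I - 5*I**2) = -5*I - 5*I**2)
s(3, 5)*d(-4) - 48 = -5*3*(1 + 3)*(-6) - 48 = -5*3*4*(-6) - 48 = -60*(-6) - 48 = 360 - 48 = 312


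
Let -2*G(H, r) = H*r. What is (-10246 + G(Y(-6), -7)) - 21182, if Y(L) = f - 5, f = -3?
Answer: -31456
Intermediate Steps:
Y(L) = -8 (Y(L) = -3 - 5 = -8)
G(H, r) = -H*r/2
(-10246 + G(Y(-6), -7)) - 21182 = (-10246 - 1/2*(-8)*(-7)) - 21182 = (-10246 - 28) - 21182 = -10274 - 21182 = -31456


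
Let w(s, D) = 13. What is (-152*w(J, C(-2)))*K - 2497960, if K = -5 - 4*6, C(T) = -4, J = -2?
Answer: -2440656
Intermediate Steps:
K = -29 (K = -5 - 24 = -29)
(-152*w(J, C(-2)))*K - 2497960 = -152*13*(-29) - 2497960 = -1976*(-29) - 2497960 = 57304 - 2497960 = -2440656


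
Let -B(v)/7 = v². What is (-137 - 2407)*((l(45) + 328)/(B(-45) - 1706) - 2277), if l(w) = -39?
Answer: 91994413344/15881 ≈ 5.7927e+6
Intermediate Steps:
B(v) = -7*v²
(-137 - 2407)*((l(45) + 328)/(B(-45) - 1706) - 2277) = (-137 - 2407)*((-39 + 328)/(-7*(-45)² - 1706) - 2277) = -2544*(289/(-7*2025 - 1706) - 2277) = -2544*(289/(-14175 - 1706) - 2277) = -2544*(289/(-15881) - 2277) = -2544*(289*(-1/15881) - 2277) = -2544*(-289/15881 - 2277) = -2544*(-36161326/15881) = 91994413344/15881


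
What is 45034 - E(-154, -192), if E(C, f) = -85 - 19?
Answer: 45138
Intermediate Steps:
E(C, f) = -104
45034 - E(-154, -192) = 45034 - 1*(-104) = 45034 + 104 = 45138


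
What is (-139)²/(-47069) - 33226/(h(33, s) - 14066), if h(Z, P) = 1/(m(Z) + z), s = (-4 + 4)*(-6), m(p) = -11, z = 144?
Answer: 171855358585/88055602613 ≈ 1.9517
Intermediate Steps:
s = 0 (s = 0*(-6) = 0)
h(Z, P) = 1/133 (h(Z, P) = 1/(-11 + 144) = 1/133)
(-139)²/(-47069) - 33226/(h(33, s) - 14066) = (-139)²/(-47069) - 33226/(1/133 - 14066) = 19321*(-1/47069) - 33226/(-1870777/133) = -19321/47069 - 33226*(-133/1870777) = -19321/47069 + 4419058/1870777 = 171855358585/88055602613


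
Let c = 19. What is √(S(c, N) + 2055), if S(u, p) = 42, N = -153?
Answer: 3*√233 ≈ 45.793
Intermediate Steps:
√(S(c, N) + 2055) = √(42 + 2055) = √2097 = 3*√233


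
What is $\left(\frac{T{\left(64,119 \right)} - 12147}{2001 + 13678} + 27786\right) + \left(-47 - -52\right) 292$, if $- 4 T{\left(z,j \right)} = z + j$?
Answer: $\frac{1834143365}{62716} \approx 29245.0$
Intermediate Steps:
$T{\left(z,j \right)} = - \frac{j}{4} - \frac{z}{4}$ ($T{\left(z,j \right)} = - \frac{z + j}{4} = - \frac{j + z}{4} = - \frac{j}{4} - \frac{z}{4}$)
$\left(\frac{T{\left(64,119 \right)} - 12147}{2001 + 13678} + 27786\right) + \left(-47 - -52\right) 292 = \left(\frac{\left(\left(- \frac{1}{4}\right) 119 - 16\right) - 12147}{2001 + 13678} + 27786\right) + \left(-47 - -52\right) 292 = \left(\frac{\left(- \frac{119}{4} - 16\right) - 12147}{15679} + 27786\right) + \left(-47 + 52\right) 292 = \left(\left(- \frac{183}{4} - 12147\right) \frac{1}{15679} + 27786\right) + 5 \cdot 292 = \left(\left(- \frac{48771}{4}\right) \frac{1}{15679} + 27786\right) + 1460 = \left(- \frac{48771}{62716} + 27786\right) + 1460 = \frac{1742578005}{62716} + 1460 = \frac{1834143365}{62716}$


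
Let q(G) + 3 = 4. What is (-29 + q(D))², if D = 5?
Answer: 784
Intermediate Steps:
q(G) = 1 (q(G) = -3 + 4 = 1)
(-29 + q(D))² = (-29 + 1)² = (-28)² = 784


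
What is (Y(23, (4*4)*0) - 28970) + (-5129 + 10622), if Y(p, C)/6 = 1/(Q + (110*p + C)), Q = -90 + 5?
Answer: -19133753/815 ≈ -23477.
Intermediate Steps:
Q = -85
Y(p, C) = 6/(-85 + C + 110*p) (Y(p, C) = 6/(-85 + (110*p + C)) = 6/(-85 + (C + 110*p)) = 6/(-85 + C + 110*p))
(Y(23, (4*4)*0) - 28970) + (-5129 + 10622) = (6/(-85 + (4*4)*0 + 110*23) - 28970) + (-5129 + 10622) = (6/(-85 + 16*0 + 2530) - 28970) + 5493 = (6/(-85 + 0 + 2530) - 28970) + 5493 = (6/2445 - 28970) + 5493 = (6*(1/2445) - 28970) + 5493 = (2/815 - 28970) + 5493 = -23610548/815 + 5493 = -19133753/815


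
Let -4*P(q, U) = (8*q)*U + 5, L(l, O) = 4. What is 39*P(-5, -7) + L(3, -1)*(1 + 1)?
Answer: -11083/4 ≈ -2770.8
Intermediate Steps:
P(q, U) = -5/4 - 2*U*q (P(q, U) = -((8*q)*U + 5)/4 = -(8*U*q + 5)/4 = -(5 + 8*U*q)/4 = -5/4 - 2*U*q)
39*P(-5, -7) + L(3, -1)*(1 + 1) = 39*(-5/4 - 2*(-7)*(-5)) + 4*(1 + 1) = 39*(-5/4 - 70) + 4*2 = 39*(-285/4) + 8 = -11115/4 + 8 = -11083/4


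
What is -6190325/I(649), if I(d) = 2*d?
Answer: -6190325/1298 ≈ -4769.1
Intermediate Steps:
-6190325/I(649) = -6190325/(2*649) = -6190325/1298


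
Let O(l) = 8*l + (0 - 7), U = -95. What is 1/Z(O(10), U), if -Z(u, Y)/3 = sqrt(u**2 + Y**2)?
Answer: -sqrt(14354)/43062 ≈ -0.0027822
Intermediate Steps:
O(l) = -7 + 8*l (O(l) = 8*l - 7 = -7 + 8*l)
Z(u, Y) = -3*sqrt(Y**2 + u**2) (Z(u, Y) = -3*sqrt(u**2 + Y**2) = -3*sqrt(Y**2 + u**2))
1/Z(O(10), U) = 1/(-3*sqrt((-95)**2 + (-7 + 8*10)**2)) = 1/(-3*sqrt(9025 + (-7 + 80)**2)) = 1/(-3*sqrt(9025 + 73**2)) = 1/(-3*sqrt(9025 + 5329)) = 1/(-3*sqrt(14354)) = -sqrt(14354)/43062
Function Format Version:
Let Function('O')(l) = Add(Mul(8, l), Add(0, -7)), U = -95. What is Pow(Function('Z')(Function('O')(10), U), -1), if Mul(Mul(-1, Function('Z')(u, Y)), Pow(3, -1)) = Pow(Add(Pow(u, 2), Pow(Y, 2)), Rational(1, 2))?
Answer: Mul(Rational(-1, 43062), Pow(14354, Rational(1, 2))) ≈ -0.0027822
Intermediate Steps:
Function('O')(l) = Add(-7, Mul(8, l)) (Function('O')(l) = Add(Mul(8, l), -7) = Add(-7, Mul(8, l)))
Function('Z')(u, Y) = Mul(-3, Pow(Add(Pow(Y, 2), Pow(u, 2)), Rational(1, 2))) (Function('Z')(u, Y) = Mul(-3, Pow(Add(Pow(u, 2), Pow(Y, 2)), Rational(1, 2))) = Mul(-3, Pow(Add(Pow(Y, 2), Pow(u, 2)), Rational(1, 2))))
Pow(Function('Z')(Function('O')(10), U), -1) = Pow(Mul(-3, Pow(Add(Pow(-95, 2), Pow(Add(-7, Mul(8, 10)), 2)), Rational(1, 2))), -1) = Pow(Mul(-3, Pow(Add(9025, Pow(Add(-7, 80), 2)), Rational(1, 2))), -1) = Pow(Mul(-3, Pow(Add(9025, Pow(73, 2)), Rational(1, 2))), -1) = Pow(Mul(-3, Pow(Add(9025, 5329), Rational(1, 2))), -1) = Pow(Mul(-3, Pow(14354, Rational(1, 2))), -1) = Mul(Rational(-1, 43062), Pow(14354, Rational(1, 2)))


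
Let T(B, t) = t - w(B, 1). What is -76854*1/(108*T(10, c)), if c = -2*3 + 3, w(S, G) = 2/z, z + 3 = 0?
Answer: 12809/42 ≈ 304.98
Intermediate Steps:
z = -3 (z = -3 + 0 = -3)
w(S, G) = -⅔ (w(S, G) = 2/(-3) = 2*(-⅓) = -⅔)
c = -3 (c = -6 + 3 = -3)
T(B, t) = ⅔ + t (T(B, t) = t - 1*(-⅔) = t + ⅔ = ⅔ + t)
-76854*1/(108*T(10, c)) = -76854*1/(108*(⅔ - 3)) = -76854/((-7/3*108)) = -76854/(-252) = -76854*(-1/252) = 12809/42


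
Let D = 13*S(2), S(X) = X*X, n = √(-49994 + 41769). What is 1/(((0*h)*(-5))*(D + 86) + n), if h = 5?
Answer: -I*√329/1645 ≈ -0.011026*I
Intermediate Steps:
n = 5*I*√329 (n = √(-8225) = 5*I*√329 ≈ 90.692*I)
S(X) = X²
D = 52 (D = 13*2² = 13*4 = 52)
1/(((0*h)*(-5))*(D + 86) + n) = 1/(((0*5)*(-5))*(52 + 86) + 5*I*√329) = 1/((0*(-5))*138 + 5*I*√329) = 1/(0*138 + 5*I*√329) = 1/(0 + 5*I*√329) = 1/(5*I*√329) = -I*√329/1645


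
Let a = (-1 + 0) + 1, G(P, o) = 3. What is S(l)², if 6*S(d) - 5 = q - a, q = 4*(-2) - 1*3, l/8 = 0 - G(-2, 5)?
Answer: 1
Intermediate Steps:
a = 0 (a = -1 + 1 = 0)
l = -24 (l = 8*(0 - 1*3) = 8*(0 - 3) = 8*(-3) = -24)
q = -11 (q = -8 - 3 = -11)
S(d) = -1 (S(d) = ⅚ + (-11 - 1*0)/6 = ⅚ + (-11 + 0)/6 = ⅚ + (⅙)*(-11) = ⅚ - 11/6 = -1)
S(l)² = (-1)² = 1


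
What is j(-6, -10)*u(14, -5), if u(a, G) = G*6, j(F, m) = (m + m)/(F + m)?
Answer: -75/2 ≈ -37.500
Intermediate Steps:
j(F, m) = 2*m/(F + m) (j(F, m) = (2*m)/(F + m) = 2*m/(F + m))
u(a, G) = 6*G
j(-6, -10)*u(14, -5) = (2*(-10)/(-6 - 10))*(6*(-5)) = (2*(-10)/(-16))*(-30) = (2*(-10)*(-1/16))*(-30) = (5/4)*(-30) = -75/2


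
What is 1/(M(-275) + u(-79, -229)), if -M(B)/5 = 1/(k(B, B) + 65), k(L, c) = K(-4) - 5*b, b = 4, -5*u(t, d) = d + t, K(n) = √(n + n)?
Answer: 3125195/192166137 - 250*I*√2/192166137 ≈ 0.016263 - 1.8398e-6*I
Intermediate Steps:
K(n) = √2*√n (K(n) = √(2*n) = √2*√n)
u(t, d) = -d/5 - t/5 (u(t, d) = -(d + t)/5 = -d/5 - t/5)
k(L, c) = -20 + 2*I*√2 (k(L, c) = √2*√(-4) - 5*4 = √2*(2*I) - 20 = 2*I*√2 - 20 = -20 + 2*I*√2)
M(B) = -5/(45 + 2*I*√2) (M(B) = -5/((-20 + 2*I*√2) + 65) = -5/(45 + 2*I*√2))
1/(M(-275) + u(-79, -229)) = 1/((-225/2033 + 10*I*√2/2033) + (-⅕*(-229) - ⅕*(-79))) = 1/((-225/2033 + 10*I*√2/2033) + (229/5 + 79/5)) = 1/((-225/2033 + 10*I*√2/2033) + 308/5) = 1/(625039/10165 + 10*I*√2/2033)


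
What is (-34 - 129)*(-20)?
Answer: 3260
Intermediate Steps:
(-34 - 129)*(-20) = -163*(-20) = 3260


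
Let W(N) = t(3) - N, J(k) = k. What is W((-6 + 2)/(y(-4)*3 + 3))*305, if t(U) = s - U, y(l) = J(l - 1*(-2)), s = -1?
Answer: -4880/3 ≈ -1626.7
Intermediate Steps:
y(l) = 2 + l (y(l) = l - 1*(-2) = l + 2 = 2 + l)
t(U) = -1 - U
W(N) = -4 - N (W(N) = (-1 - 1*3) - N = (-1 - 3) - N = -4 - N)
W((-6 + 2)/(y(-4)*3 + 3))*305 = (-4 - (-6 + 2)/((2 - 4)*3 + 3))*305 = (-4 - (-4)/(-2*3 + 3))*305 = (-4 - (-4)/(-6 + 3))*305 = (-4 - (-4)/(-3))*305 = (-4 - (-4)*(-1)/3)*305 = (-4 - 1*4/3)*305 = (-4 - 4/3)*305 = -16/3*305 = -4880/3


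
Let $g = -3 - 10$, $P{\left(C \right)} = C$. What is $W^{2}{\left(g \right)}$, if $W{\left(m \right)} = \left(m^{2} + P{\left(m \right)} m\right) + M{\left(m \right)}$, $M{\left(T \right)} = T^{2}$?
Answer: $257049$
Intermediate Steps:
$g = -13$ ($g = -3 - 10 = -13$)
$W{\left(m \right)} = 3 m^{2}$ ($W{\left(m \right)} = \left(m^{2} + m m\right) + m^{2} = \left(m^{2} + m^{2}\right) + m^{2} = 2 m^{2} + m^{2} = 3 m^{2}$)
$W^{2}{\left(g \right)} = \left(3 \left(-13\right)^{2}\right)^{2} = \left(3 \cdot 169\right)^{2} = 507^{2} = 257049$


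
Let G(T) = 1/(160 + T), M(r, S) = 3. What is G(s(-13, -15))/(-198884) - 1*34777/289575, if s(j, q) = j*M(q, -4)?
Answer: -76082503873/633510177300 ≈ -0.12010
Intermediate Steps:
s(j, q) = 3*j (s(j, q) = j*3 = 3*j)
G(s(-13, -15))/(-198884) - 1*34777/289575 = 1/((160 + 3*(-13))*(-198884)) - 1*34777/289575 = -1/198884/(160 - 39) - 34777*1/289575 = -1/198884/121 - 34777/289575 = (1/121)*(-1/198884) - 34777/289575 = -1/24064964 - 34777/289575 = -76082503873/633510177300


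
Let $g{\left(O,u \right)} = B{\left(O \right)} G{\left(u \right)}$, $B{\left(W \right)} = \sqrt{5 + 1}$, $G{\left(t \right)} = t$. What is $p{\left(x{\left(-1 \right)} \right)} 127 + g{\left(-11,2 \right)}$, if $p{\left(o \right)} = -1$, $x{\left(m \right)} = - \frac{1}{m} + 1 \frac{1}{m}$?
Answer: $-127 + 2 \sqrt{6} \approx -122.1$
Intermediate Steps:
$B{\left(W \right)} = \sqrt{6}$
$x{\left(m \right)} = 0$ ($x{\left(m \right)} = - \frac{1}{m} + \frac{1}{m} = 0$)
$g{\left(O,u \right)} = u \sqrt{6}$ ($g{\left(O,u \right)} = \sqrt{6} u = u \sqrt{6}$)
$p{\left(x{\left(-1 \right)} \right)} 127 + g{\left(-11,2 \right)} = \left(-1\right) 127 + 2 \sqrt{6} = -127 + 2 \sqrt{6}$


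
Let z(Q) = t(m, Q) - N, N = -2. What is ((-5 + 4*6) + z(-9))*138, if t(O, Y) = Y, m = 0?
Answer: 1656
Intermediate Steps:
z(Q) = 2 + Q (z(Q) = Q - 1*(-2) = Q + 2 = 2 + Q)
((-5 + 4*6) + z(-9))*138 = ((-5 + 4*6) + (2 - 9))*138 = ((-5 + 24) - 7)*138 = (19 - 7)*138 = 12*138 = 1656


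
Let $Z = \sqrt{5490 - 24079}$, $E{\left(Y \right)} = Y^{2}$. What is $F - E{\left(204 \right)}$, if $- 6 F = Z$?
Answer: $-41616 - \frac{i \sqrt{18589}}{6} \approx -41616.0 - 22.724 i$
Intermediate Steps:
$Z = i \sqrt{18589}$ ($Z = \sqrt{-18589} = i \sqrt{18589} \approx 136.34 i$)
$F = - \frac{i \sqrt{18589}}{6} \approx - 22.724 i$
$F - E{\left(204 \right)} = - \frac{i \sqrt{18589}}{6} - 204^{2} = - \frac{i \sqrt{18589}}{6} - 41616 = -41616 - \frac{i \sqrt{18589}}{6}$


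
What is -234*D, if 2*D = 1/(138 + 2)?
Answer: -117/140 ≈ -0.83571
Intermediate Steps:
D = 1/280 (D = 1/(2*(138 + 2)) = (1/2)/140 = (1/2)*(1/140) = 1/280 ≈ 0.0035714)
-234*D = -234*1/280 = -117/140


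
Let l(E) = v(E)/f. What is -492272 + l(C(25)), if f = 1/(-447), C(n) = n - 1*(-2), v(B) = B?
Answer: -504341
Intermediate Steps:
C(n) = 2 + n (C(n) = n + 2 = 2 + n)
f = -1/447 ≈ -0.0022371
l(E) = -447*E (l(E) = E/(-1/447) = E*(-447) = -447*E)
-492272 + l(C(25)) = -492272 - 447*(2 + 25) = -492272 - 447*27 = -492272 - 12069 = -504341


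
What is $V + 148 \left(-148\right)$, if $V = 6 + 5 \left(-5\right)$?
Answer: $-21923$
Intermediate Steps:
$V = -19$ ($V = 6 - 25 = -19$)
$V + 148 \left(-148\right) = -19 + 148 \left(-148\right) = -19 - 21904 = -21923$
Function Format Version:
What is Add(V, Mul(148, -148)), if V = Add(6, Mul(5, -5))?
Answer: -21923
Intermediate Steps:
V = -19 (V = Add(6, -25) = -19)
Add(V, Mul(148, -148)) = Add(-19, Mul(148, -148)) = Add(-19, -21904) = -21923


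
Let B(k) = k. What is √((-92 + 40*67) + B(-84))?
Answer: 2*√626 ≈ 50.040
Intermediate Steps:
√((-92 + 40*67) + B(-84)) = √((-92 + 40*67) - 84) = √((-92 + 2680) - 84) = √(2588 - 84) = √2504 = 2*√626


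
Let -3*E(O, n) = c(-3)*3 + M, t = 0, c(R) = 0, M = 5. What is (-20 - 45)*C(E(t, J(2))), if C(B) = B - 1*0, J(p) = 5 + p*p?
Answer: 325/3 ≈ 108.33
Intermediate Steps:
J(p) = 5 + p²
E(O, n) = -5/3 (E(O, n) = -(0*3 + 5)/3 = -(0 + 5)/3 = -⅓*5 = -5/3)
C(B) = B (C(B) = B + 0 = B)
(-20 - 45)*C(E(t, J(2))) = (-20 - 45)*(-5/3) = -65*(-5/3) = 325/3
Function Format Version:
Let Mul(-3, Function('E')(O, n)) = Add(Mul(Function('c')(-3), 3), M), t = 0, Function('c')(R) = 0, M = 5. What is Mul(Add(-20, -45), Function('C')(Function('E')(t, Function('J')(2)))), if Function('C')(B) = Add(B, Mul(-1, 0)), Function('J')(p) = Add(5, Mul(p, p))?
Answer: Rational(325, 3) ≈ 108.33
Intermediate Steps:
Function('J')(p) = Add(5, Pow(p, 2))
Function('E')(O, n) = Rational(-5, 3) (Function('E')(O, n) = Mul(Rational(-1, 3), Add(Mul(0, 3), 5)) = Mul(Rational(-1, 3), Add(0, 5)) = Mul(Rational(-1, 3), 5) = Rational(-5, 3))
Function('C')(B) = B (Function('C')(B) = Add(B, 0) = B)
Mul(Add(-20, -45), Function('C')(Function('E')(t, Function('J')(2)))) = Mul(Add(-20, -45), Rational(-5, 3)) = Mul(-65, Rational(-5, 3)) = Rational(325, 3)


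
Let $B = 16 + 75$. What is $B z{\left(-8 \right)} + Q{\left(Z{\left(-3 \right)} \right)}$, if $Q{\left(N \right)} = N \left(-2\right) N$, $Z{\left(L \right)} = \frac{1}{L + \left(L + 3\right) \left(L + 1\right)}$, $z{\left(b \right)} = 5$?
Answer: $\frac{4093}{9} \approx 454.78$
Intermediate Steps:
$Z{\left(L \right)} = \frac{1}{L + \left(1 + L\right) \left(3 + L\right)}$ ($Z{\left(L \right)} = \frac{1}{L + \left(3 + L\right) \left(1 + L\right)} = \frac{1}{L + \left(1 + L\right) \left(3 + L\right)}$)
$B = 91$
$Q{\left(N \right)} = - 2 N^{2}$ ($Q{\left(N \right)} = - 2 N N = - 2 N^{2}$)
$B z{\left(-8 \right)} + Q{\left(Z{\left(-3 \right)} \right)} = 91 \cdot 5 - 2 \left(\frac{1}{3 + \left(-3\right)^{2} + 5 \left(-3\right)}\right)^{2} = 455 - 2 \left(\frac{1}{3 + 9 - 15}\right)^{2} = 455 - 2 \left(\frac{1}{-3}\right)^{2} = 455 - 2 \left(- \frac{1}{3}\right)^{2} = 455 - \frac{2}{9} = \frac{4093}{9}$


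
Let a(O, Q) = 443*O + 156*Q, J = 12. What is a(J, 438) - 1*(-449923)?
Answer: 523567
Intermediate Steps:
a(O, Q) = 156*Q + 443*O
a(J, 438) - 1*(-449923) = (156*438 + 443*12) - 1*(-449923) = (68328 + 5316) + 449923 = 73644 + 449923 = 523567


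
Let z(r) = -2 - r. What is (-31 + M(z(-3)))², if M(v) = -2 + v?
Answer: 1024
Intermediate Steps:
(-31 + M(z(-3)))² = (-31 + (-2 + (-2 - 1*(-3))))² = (-31 + (-2 + (-2 + 3)))² = (-31 + (-2 + 1))² = (-31 - 1)² = (-32)² = 1024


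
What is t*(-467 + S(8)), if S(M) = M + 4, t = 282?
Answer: -128310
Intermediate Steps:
S(M) = 4 + M
t*(-467 + S(8)) = 282*(-467 + (4 + 8)) = 282*(-467 + 12) = 282*(-455) = -128310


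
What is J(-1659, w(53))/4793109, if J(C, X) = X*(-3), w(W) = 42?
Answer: -42/1597703 ≈ -2.6288e-5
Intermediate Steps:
J(C, X) = -3*X
J(-1659, w(53))/4793109 = -3*42/4793109 = -126*1/4793109 = -42/1597703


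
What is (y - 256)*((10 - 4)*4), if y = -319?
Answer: -13800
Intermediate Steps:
(y - 256)*((10 - 4)*4) = (-319 - 256)*((10 - 4)*4) = -3450*4 = -575*24 = -13800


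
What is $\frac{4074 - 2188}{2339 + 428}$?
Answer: $\frac{1886}{2767} \approx 0.6816$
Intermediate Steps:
$\frac{4074 - 2188}{2339 + 428} = \frac{1886}{2767}$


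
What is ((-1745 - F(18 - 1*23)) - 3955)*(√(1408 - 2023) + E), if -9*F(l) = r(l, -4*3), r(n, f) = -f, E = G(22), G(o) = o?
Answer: -376112/3 - 17096*I*√615/3 ≈ -1.2537e+5 - 1.4132e+5*I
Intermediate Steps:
E = 22
F(l) = -4/3 (F(l) = -(-1)*(-4*3)/9 = -(-1)*(-12)/9 = -⅑*12 = -4/3)
((-1745 - F(18 - 1*23)) - 3955)*(√(1408 - 2023) + E) = ((-1745 - 1*(-4/3)) - 3955)*(√(1408 - 2023) + 22) = ((-1745 + 4/3) - 3955)*(√(-615) + 22) = (-5231/3 - 3955)*(I*√615 + 22) = -17096*(22 + I*√615)/3 = -376112/3 - 17096*I*√615/3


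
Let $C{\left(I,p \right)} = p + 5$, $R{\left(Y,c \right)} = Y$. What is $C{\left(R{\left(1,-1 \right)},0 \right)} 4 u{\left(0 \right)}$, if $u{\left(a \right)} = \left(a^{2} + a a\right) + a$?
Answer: $0$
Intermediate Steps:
$C{\left(I,p \right)} = 5 + p$
$u{\left(a \right)} = a + 2 a^{2}$ ($u{\left(a \right)} = \left(a^{2} + a^{2}\right) + a = 2 a^{2} + a = a + 2 a^{2}$)
$C{\left(R{\left(1,-1 \right)},0 \right)} 4 u{\left(0 \right)} = \left(5 + 0\right) 4 \cdot 0 \left(1 + 2 \cdot 0\right) = 5 \cdot 4 \cdot 0 \left(1 + 0\right) = 20 \cdot 0 \cdot 1 = 20 \cdot 0 = 0$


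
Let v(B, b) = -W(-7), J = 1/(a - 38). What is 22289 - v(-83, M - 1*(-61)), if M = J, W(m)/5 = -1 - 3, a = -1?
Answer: 22269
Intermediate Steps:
W(m) = -20 (W(m) = 5*(-1 - 3) = 5*(-4) = -20)
J = -1/39 (J = 1/(-1 - 38) = 1/(-39) = -1/39 ≈ -0.025641)
M = -1/39 ≈ -0.025641
v(B, b) = 20 (v(B, b) = -1*(-20) = 20)
22289 - v(-83, M - 1*(-61)) = 22289 - 1*20 = 22289 - 20 = 22269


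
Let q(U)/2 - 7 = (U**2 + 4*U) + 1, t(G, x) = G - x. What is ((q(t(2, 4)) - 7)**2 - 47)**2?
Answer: 2116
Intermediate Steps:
q(U) = 16 + 2*U**2 + 8*U (q(U) = 14 + 2*((U**2 + 4*U) + 1) = 14 + 2*(1 + U**2 + 4*U) = 14 + (2 + 2*U**2 + 8*U) = 16 + 2*U**2 + 8*U)
((q(t(2, 4)) - 7)**2 - 47)**2 = (((16 + 2*(2 - 1*4)**2 + 8*(2 - 1*4)) - 7)**2 - 47)**2 = (((16 + 2*(2 - 4)**2 + 8*(2 - 4)) - 7)**2 - 47)**2 = (((16 + 2*(-2)**2 + 8*(-2)) - 7)**2 - 47)**2 = (((16 + 2*4 - 16) - 7)**2 - 47)**2 = (((16 + 8 - 16) - 7)**2 - 47)**2 = ((8 - 7)**2 - 47)**2 = (1**2 - 47)**2 = (1 - 47)**2 = (-46)**2 = 2116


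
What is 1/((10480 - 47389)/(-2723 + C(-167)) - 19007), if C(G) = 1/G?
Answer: -454742/8637117391 ≈ -5.2650e-5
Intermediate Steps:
1/((10480 - 47389)/(-2723 + C(-167)) - 19007) = 1/((10480 - 47389)/(-2723 + 1/(-167)) - 19007) = 1/(-36909/(-2723 - 1/167) - 19007) = 1/(-36909/(-454742/167) - 19007) = 1/(-36909*(-167/454742) - 19007) = 1/(6163803/454742 - 19007) = 1/(-8637117391/454742) = -454742/8637117391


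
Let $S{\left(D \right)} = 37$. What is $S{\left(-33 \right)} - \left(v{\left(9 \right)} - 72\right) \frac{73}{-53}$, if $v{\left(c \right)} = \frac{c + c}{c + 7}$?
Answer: $- \frac{25703}{424} \approx -60.62$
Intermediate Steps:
$v{\left(c \right)} = \frac{2 c}{7 + c}$
$S{\left(-33 \right)} - \left(v{\left(9 \right)} - 72\right) \frac{73}{-53} = 37 - \left(2 \cdot 9 \frac{1}{7 + 9} - 72\right) \frac{73}{-53} = 37 - \left(2 \cdot 9 \cdot \frac{1}{16} - 72\right) 73 \left(- \frac{1}{53}\right) = 37 - \left(2 \cdot 9 \cdot \frac{1}{16} - 72\right) \left(- \frac{73}{53}\right) = 37 - \left(\frac{9}{8} - 72\right) \left(- \frac{73}{53}\right) = 37 - \left(- \frac{567}{8}\right) \left(- \frac{73}{53}\right) = 37 - \frac{41391}{424} = - \frac{25703}{424}$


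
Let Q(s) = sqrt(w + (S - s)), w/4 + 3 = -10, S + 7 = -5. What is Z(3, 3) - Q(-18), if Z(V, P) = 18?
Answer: 18 - I*sqrt(46) ≈ 18.0 - 6.7823*I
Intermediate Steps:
S = -12 (S = -7 - 5 = -12)
w = -52 (w = -12 + 4*(-10) = -12 - 40 = -52)
Q(s) = sqrt(-64 - s) (Q(s) = sqrt(-52 + (-12 - s)) = sqrt(-64 - s))
Z(3, 3) - Q(-18) = 18 - sqrt(-64 - 1*(-18)) = 18 - sqrt(-64 + 18) = 18 - sqrt(-46) = 18 - I*sqrt(46)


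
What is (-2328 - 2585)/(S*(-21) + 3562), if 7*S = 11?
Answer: -4913/3529 ≈ -1.3922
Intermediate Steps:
S = 11/7 (S = (⅐)*11 = 11/7 ≈ 1.5714)
(-2328 - 2585)/(S*(-21) + 3562) = (-2328 - 2585)/((11/7)*(-21) + 3562) = -4913/(-33 + 3562) = -4913/3529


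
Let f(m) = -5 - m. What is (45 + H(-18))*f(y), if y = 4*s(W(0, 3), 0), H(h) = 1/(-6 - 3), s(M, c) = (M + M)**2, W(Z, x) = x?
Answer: -60196/9 ≈ -6688.4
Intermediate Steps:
s(M, c) = 4*M**2 (s(M, c) = (2*M)**2 = 4*M**2)
H(h) = -1/9 (H(h) = 1/(-9) = -1/9)
y = 144 (y = 4*(4*3**2) = 4*(4*9) = 4*36 = 144)
(45 + H(-18))*f(y) = (45 - 1/9)*(-5 - 1*144) = 404*(-5 - 144)/9 = (404/9)*(-149) = -60196/9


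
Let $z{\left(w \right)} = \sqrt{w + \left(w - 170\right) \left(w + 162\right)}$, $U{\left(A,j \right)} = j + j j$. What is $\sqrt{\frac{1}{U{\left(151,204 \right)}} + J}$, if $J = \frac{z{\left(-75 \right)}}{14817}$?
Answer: $\frac{\sqrt{255036353055 + 719823195300 i \sqrt{21390}}}{103274490} \approx 0.070337 + 0.070167 i$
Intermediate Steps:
$U{\left(A,j \right)} = j + j^{2}$
$z{\left(w \right)} = \sqrt{w + \left(-170 + w\right) \left(162 + w\right)}$
$J = \frac{i \sqrt{21390}}{14817}$ ($J = \frac{\sqrt{-27540 + \left(-75\right)^{2} - -525}}{14817} = \sqrt{-27540 + 5625 + 525} \cdot \frac{1}{14817} = \sqrt{-21390} \cdot \frac{1}{14817} = i \sqrt{21390} \cdot \frac{1}{14817} = \frac{i \sqrt{21390}}{14817} \approx 0.0098706 i$)
$\sqrt{\frac{1}{U{\left(151,204 \right)}} + J} = \sqrt{\frac{1}{204 \left(1 + 204\right)} + \frac{i \sqrt{21390}}{14817}} = \sqrt{\frac{1}{204 \cdot 205} + \frac{i \sqrt{21390}}{14817}} = \sqrt{\frac{1}{41820} + \frac{i \sqrt{21390}}{14817}}$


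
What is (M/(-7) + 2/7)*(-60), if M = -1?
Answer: -180/7 ≈ -25.714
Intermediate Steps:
(M/(-7) + 2/7)*(-60) = (-1/(-7) + 2/7)*(-60) = (-1*(-1/7) + 2*(1/7))*(-60) = (1/7 + 2/7)*(-60) = (3/7)*(-60) = -180/7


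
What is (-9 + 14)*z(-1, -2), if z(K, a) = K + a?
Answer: -15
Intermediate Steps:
(-9 + 14)*z(-1, -2) = (-9 + 14)*(-1 - 2) = 5*(-3) = -15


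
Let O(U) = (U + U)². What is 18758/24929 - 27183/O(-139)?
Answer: 772048265/1926612836 ≈ 0.40073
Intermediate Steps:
O(U) = 4*U² (O(U) = (2*U)² = 4*U²)
18758/24929 - 27183/O(-139) = 18758/24929 - 27183/(4*(-139)²) = 18758*(1/24929) - 27183/(4*19321) = 18758/24929 - 27183/77284 = 772048265/1926612836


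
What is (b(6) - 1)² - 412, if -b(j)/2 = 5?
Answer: -291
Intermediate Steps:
b(j) = -10 (b(j) = -2*5 = -10)
(b(6) - 1)² - 412 = (-10 - 1)² - 412 = (-11)² - 412 = 121 - 412 = -291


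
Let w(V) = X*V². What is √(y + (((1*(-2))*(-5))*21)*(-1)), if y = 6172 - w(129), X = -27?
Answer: √455269 ≈ 674.74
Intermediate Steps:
w(V) = -27*V²
y = 455479 (y = 6172 - (-27)*129² = 6172 - (-27)*16641 = 6172 - 1*(-449307) = 6172 + 449307 = 455479)
√(y + (((1*(-2))*(-5))*21)*(-1)) = √(455479 + (((1*(-2))*(-5))*21)*(-1)) = √(455479 + (-2*(-5)*21)*(-1)) = √(455479 + (10*21)*(-1)) = √(455479 + 210*(-1)) = √(455479 - 210) = √455269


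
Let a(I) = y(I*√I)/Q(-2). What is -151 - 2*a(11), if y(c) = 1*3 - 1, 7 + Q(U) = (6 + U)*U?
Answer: -2261/15 ≈ -150.73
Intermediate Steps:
Q(U) = -7 + U*(6 + U) (Q(U) = -7 + (6 + U)*U = -7 + U*(6 + U))
y(c) = 2 (y(c) = 3 - 1 = 2)
a(I) = -2/15 (a(I) = 2/(-7 + (-2)² + 6*(-2)) = 2/(-7 + 4 - 12) = 2/(-15) = 2*(-1/15) = -2/15)
-151 - 2*a(11) = -151 - 2*(-2/15) = -151 + 4/15 = -2261/15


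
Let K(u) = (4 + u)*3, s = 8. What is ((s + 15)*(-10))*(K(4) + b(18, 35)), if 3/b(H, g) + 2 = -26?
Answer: -76935/14 ≈ -5495.4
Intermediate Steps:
b(H, g) = -3/28 (b(H, g) = 3/(-2 - 26) = 3/(-28) = 3*(-1/28) = -3/28)
K(u) = 12 + 3*u
((s + 15)*(-10))*(K(4) + b(18, 35)) = ((8 + 15)*(-10))*((12 + 3*4) - 3/28) = (23*(-10))*((12 + 12) - 3/28) = -230*(24 - 3/28) = -230*669/28 = -76935/14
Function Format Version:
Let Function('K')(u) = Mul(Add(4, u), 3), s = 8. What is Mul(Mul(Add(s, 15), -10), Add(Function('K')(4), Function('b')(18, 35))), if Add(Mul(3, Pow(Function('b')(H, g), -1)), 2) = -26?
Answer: Rational(-76935, 14) ≈ -5495.4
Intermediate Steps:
Function('b')(H, g) = Rational(-3, 28) (Function('b')(H, g) = Mul(3, Pow(Add(-2, -26), -1)) = Mul(3, Pow(-28, -1)) = Mul(3, Rational(-1, 28)) = Rational(-3, 28))
Function('K')(u) = Add(12, Mul(3, u))
Mul(Mul(Add(s, 15), -10), Add(Function('K')(4), Function('b')(18, 35))) = Mul(Mul(Add(8, 15), -10), Add(Add(12, Mul(3, 4)), Rational(-3, 28))) = Mul(Mul(23, -10), Add(Add(12, 12), Rational(-3, 28))) = Mul(-230, Add(24, Rational(-3, 28))) = Mul(-230, Rational(669, 28)) = Rational(-76935, 14)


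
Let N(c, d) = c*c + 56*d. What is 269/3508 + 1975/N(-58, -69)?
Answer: -33969/8770 ≈ -3.8733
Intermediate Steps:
N(c, d) = c² + 56*d
269/3508 + 1975/N(-58, -69) = 269/3508 + 1975/((-58)² + 56*(-69)) = 269*(1/3508) + 1975/(3364 - 3864) = 269/3508 + 1975/(-500) = 269/3508 + 1975*(-1/500) = 269/3508 - 79/20 = -33969/8770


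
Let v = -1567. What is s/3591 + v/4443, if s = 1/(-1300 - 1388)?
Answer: -5041880393/14295512448 ≈ -0.35269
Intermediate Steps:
s = -1/2688 (s = 1/(-2688) = -1/2688 ≈ -0.00037202)
s/3591 + v/4443 = -1/2688/3591 - 1567/4443 = -1/2688*1/3591 - 1567*1/4443 = -1/9652608 - 1567/4443 = -5041880393/14295512448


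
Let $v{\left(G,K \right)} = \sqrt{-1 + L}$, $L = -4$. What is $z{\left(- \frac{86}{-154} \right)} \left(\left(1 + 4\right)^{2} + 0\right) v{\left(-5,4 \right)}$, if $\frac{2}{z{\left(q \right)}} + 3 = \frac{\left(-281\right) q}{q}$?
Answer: $- \frac{25 i \sqrt{5}}{142} \approx - 0.39367 i$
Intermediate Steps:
$v{\left(G,K \right)} = i \sqrt{5}$ ($v{\left(G,K \right)} = \sqrt{-1 - 4} = \sqrt{-5} = i \sqrt{5}$)
$z{\left(q \right)} = - \frac{1}{142}$ ($z{\left(q \right)} = \frac{2}{-3 + \frac{\left(-281\right) q}{q}} = \frac{2}{-3 - 281} = \frac{2}{-284} = 2 \left(- \frac{1}{284}\right) = - \frac{1}{142}$)
$z{\left(- \frac{86}{-154} \right)} \left(\left(1 + 4\right)^{2} + 0\right) v{\left(-5,4 \right)} = - \frac{\left(\left(1 + 4\right)^{2} + 0\right) i \sqrt{5}}{142} = - \frac{\left(5^{2} + 0\right) i \sqrt{5}}{142} = - \frac{\left(25 + 0\right) i \sqrt{5}}{142} = - \frac{25 i \sqrt{5}}{142}$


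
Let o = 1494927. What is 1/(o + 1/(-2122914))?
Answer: 2122914/3173601457277 ≈ 6.6893e-7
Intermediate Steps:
1/(o + 1/(-2122914)) = 1/(1494927 + 1/(-2122914)) = 1/(1494927 - 1/2122914) = 1/(3173601457277/2122914) = 2122914/3173601457277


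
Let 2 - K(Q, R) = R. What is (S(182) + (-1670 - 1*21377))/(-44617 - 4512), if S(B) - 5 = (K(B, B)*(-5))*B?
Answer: -140758/49129 ≈ -2.8651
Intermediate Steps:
K(Q, R) = 2 - R
S(B) = 5 + B*(-10 + 5*B) (S(B) = 5 + ((2 - B)*(-5))*B = 5 + (-10 + 5*B)*B = 5 + B*(-10 + 5*B))
(S(182) + (-1670 - 1*21377))/(-44617 - 4512) = ((5 + 5*182*(-2 + 182)) + (-1670 - 1*21377))/(-44617 - 4512) = ((5 + 5*182*180) + (-1670 - 21377))/(-49129) = ((5 + 163800) - 23047)*(-1/49129) = (163805 - 23047)*(-1/49129) = 140758*(-1/49129) = -140758/49129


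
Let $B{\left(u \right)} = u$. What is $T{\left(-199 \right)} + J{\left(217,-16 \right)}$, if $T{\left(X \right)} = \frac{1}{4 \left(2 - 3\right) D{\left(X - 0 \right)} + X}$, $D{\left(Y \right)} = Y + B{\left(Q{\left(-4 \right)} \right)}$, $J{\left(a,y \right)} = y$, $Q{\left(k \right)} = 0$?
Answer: $- \frac{9551}{597} \approx -15.998$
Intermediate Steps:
$D{\left(Y \right)} = Y$ ($D{\left(Y \right)} = Y + 0 = Y$)
$T{\left(X \right)} = - \frac{1}{3 X}$ ($T{\left(X \right)} = \frac{1}{4 \left(2 - 3\right) \left(X - 0\right) + X} = \frac{1}{4 \left(-1\right) \left(X + 0\right) + X} = \frac{1}{- 4 X + X} = \frac{1}{\left(-3\right) X} = - \frac{1}{3 X}$)
$T{\left(-199 \right)} + J{\left(217,-16 \right)} = - \frac{1}{3 \left(-199\right)} - 16 = \left(- \frac{1}{3}\right) \left(- \frac{1}{199}\right) - 16 = \frac{1}{597} - 16 = - \frac{9551}{597}$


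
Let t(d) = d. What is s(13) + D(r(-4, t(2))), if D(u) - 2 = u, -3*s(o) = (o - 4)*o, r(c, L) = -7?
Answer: -44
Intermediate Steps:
s(o) = -o*(-4 + o)/3 (s(o) = -(o - 4)*o/3 = -(-4 + o)*o/3 = -o*(-4 + o)/3)
D(u) = 2 + u
s(13) + D(r(-4, t(2))) = (⅓)*13*(4 - 1*13) + (2 - 7) = (⅓)*13*(4 - 13) - 5 = (⅓)*13*(-9) - 5 = -39 - 5 = -44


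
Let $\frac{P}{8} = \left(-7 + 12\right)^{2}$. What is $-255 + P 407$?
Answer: $81145$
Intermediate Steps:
$P = 200$ ($P = 8 \left(-7 + 12\right)^{2} = 8 \cdot 5^{2} = 8 \cdot 25 = 200$)
$-255 + P 407 = -255 + 200 \cdot 407 = -255 + 81400 = 81145$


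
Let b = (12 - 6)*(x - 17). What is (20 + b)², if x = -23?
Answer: 48400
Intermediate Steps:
b = -240 (b = (12 - 6)*(-23 - 17) = 6*(-40) = -240)
(20 + b)² = (20 - 240)² = (-220)² = 48400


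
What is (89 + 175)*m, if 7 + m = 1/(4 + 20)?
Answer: -1837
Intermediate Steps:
m = -167/24 (m = -7 + 1/(4 + 20) = -7 + 1/24 = -167/24 ≈ -6.9583)
(89 + 175)*m = (89 + 175)*(-167/24) = 264*(-167/24) = -1837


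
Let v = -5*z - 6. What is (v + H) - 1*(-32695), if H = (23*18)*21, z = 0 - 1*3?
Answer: 41398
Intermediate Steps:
z = -3 (z = 0 - 3 = -3)
v = 9 (v = -5*(-3) - 6 = 15 - 6 = 9)
H = 8694 (H = 414*21 = 8694)
(v + H) - 1*(-32695) = (9 + 8694) - 1*(-32695) = 8703 + 32695 = 41398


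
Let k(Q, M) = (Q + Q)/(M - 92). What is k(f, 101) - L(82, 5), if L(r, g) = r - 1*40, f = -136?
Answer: -650/9 ≈ -72.222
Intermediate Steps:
L(r, g) = -40 + r (L(r, g) = r - 40 = -40 + r)
k(Q, M) = 2*Q/(-92 + M) (k(Q, M) = (2*Q)/(-92 + M) = 2*Q/(-92 + M))
k(f, 101) - L(82, 5) = 2*(-136)/(-92 + 101) - (-40 + 82) = 2*(-136)/9 - 1*42 = 2*(-136)*(1/9) - 42 = -272/9 - 42 = -650/9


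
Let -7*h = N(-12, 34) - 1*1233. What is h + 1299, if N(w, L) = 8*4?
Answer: 10294/7 ≈ 1470.6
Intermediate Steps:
N(w, L) = 32
h = 1201/7 (h = -(32 - 1*1233)/7 = -(32 - 1233)/7 = -⅐*(-1201) = 1201/7 ≈ 171.57)
h + 1299 = 1201/7 + 1299 = 10294/7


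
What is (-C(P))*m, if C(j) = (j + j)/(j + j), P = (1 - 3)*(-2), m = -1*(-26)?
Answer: -26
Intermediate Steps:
m = 26
P = 4 (P = -2*(-2) = 4)
C(j) = 1 (C(j) = (2*j)/((2*j)) = (2*j)*(1/(2*j)) = 1)
(-C(P))*m = -1*1*26 = -1*26 = -26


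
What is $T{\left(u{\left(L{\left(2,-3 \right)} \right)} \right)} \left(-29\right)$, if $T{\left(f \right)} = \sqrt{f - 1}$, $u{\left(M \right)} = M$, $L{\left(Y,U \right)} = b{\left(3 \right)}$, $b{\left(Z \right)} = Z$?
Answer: $- 29 \sqrt{2} \approx -41.012$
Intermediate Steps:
$L{\left(Y,U \right)} = 3$
$T{\left(f \right)} = \sqrt{-1 + f}$
$T{\left(u{\left(L{\left(2,-3 \right)} \right)} \right)} \left(-29\right) = \sqrt{-1 + 3} \left(-29\right) = \sqrt{2} \left(-29\right) = - 29 \sqrt{2}$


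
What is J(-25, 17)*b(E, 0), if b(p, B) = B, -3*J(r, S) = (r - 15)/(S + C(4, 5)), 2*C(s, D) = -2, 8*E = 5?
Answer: 0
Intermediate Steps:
E = 5/8 (E = (1/8)*5 = 5/8 ≈ 0.62500)
C(s, D) = -1 (C(s, D) = (1/2)*(-2) = -1)
J(r, S) = -(-15 + r)/(3*(-1 + S)) (J(r, S) = -(r - 15)/(3*(S - 1)) = -(-15 + r)/(3*(-1 + S)))
J(-25, 17)*b(E, 0) = ((15 - 1*(-25))/(3*(-1 + 17)))*0 = ((1/3)*(15 + 25)/16)*0 = ((1/3)*(1/16)*40)*0 = (5/6)*0 = 0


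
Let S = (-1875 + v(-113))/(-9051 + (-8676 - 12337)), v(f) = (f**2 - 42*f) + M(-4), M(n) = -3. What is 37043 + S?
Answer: 1113645115/30064 ≈ 37043.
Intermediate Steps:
v(f) = -3 + f**2 - 42*f (v(f) = (f**2 - 42*f) - 3 = -3 + f**2 - 42*f)
S = -15637/30064 (S = (-1875 + (-3 + (-113)**2 - 42*(-113)))/(-9051 + (-8676 - 12337)) = (-1875 + (-3 + 12769 + 4746))/(-9051 - 21013) = (-1875 + 17512)/(-30064) = 15637*(-1/30064) = -15637/30064 ≈ -0.52012)
37043 + S = 37043 - 15637/30064 = 1113645115/30064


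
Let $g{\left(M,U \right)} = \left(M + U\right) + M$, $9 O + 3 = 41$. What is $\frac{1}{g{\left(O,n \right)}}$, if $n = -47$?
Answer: $- \frac{9}{347} \approx -0.025937$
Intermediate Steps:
$O = \frac{38}{9}$ ($O = - \frac{1}{3} + \frac{1}{9} \cdot 41 = - \frac{1}{3} + \frac{41}{9} = \frac{38}{9} \approx 4.2222$)
$g{\left(M,U \right)} = U + 2 M$
$\frac{1}{g{\left(O,n \right)}} = \frac{1}{-47 + 2 \cdot \frac{38}{9}} = \frac{1}{-47 + \frac{76}{9}} = \frac{1}{- \frac{347}{9}} = - \frac{9}{347}$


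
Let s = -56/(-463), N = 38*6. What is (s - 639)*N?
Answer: -67442628/463 ≈ -1.4566e+5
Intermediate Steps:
N = 228
s = 56/463 (s = -56*(-1/463) = 56/463 ≈ 0.12095)
(s - 639)*N = (56/463 - 639)*228 = -295801/463*228 = -67442628/463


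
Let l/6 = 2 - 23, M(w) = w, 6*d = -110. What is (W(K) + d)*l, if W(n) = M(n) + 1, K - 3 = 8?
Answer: 798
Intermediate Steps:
d = -55/3 (d = (1/6)*(-110) = -55/3 ≈ -18.333)
K = 11 (K = 3 + 8 = 11)
W(n) = 1 + n (W(n) = n + 1 = 1 + n)
l = -126 (l = 6*(2 - 23) = 6*(-21) = -126)
(W(K) + d)*l = ((1 + 11) - 55/3)*(-126) = (12 - 55/3)*(-126) = -19/3*(-126) = 798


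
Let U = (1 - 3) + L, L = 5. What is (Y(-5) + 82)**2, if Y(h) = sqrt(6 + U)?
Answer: 7225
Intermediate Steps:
U = 3 (U = (1 - 3) + 5 = -2 + 5 = 3)
Y(h) = 3 (Y(h) = sqrt(6 + 3) = sqrt(9) = 3)
(Y(-5) + 82)**2 = (3 + 82)**2 = 85**2 = 7225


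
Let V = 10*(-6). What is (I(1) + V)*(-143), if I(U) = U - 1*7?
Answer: 9438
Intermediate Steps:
I(U) = -7 + U (I(U) = U - 7 = -7 + U)
V = -60
(I(1) + V)*(-143) = ((-7 + 1) - 60)*(-143) = (-6 - 60)*(-143) = -66*(-143) = 9438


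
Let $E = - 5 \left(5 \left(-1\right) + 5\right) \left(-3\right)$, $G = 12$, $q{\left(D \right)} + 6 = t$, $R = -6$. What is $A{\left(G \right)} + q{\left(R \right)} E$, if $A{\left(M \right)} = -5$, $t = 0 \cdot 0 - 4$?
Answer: $-5$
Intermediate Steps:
$t = -4$ ($t = 0 - 4 = -4$)
$q{\left(D \right)} = -10$ ($q{\left(D \right)} = -6 - 4 = -10$)
$E = 0$ ($E = - 5 \left(-5 + 5\right) \left(-3\right) = \left(-5\right) 0 \left(-3\right) = 0 \left(-3\right) = 0$)
$A{\left(G \right)} + q{\left(R \right)} E = -5 - 0 = -5 + 0 = -5$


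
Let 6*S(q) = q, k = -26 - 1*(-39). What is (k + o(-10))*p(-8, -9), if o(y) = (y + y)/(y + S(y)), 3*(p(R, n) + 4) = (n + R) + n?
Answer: -3914/21 ≈ -186.38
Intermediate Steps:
p(R, n) = -4 + R/3 + 2*n/3 (p(R, n) = -4 + ((n + R) + n)/3 = -4 + ((R + n) + n)/3 = -4 + (R + 2*n)/3 = -4 + (R/3 + 2*n/3) = -4 + R/3 + 2*n/3)
k = 13 (k = -26 + 39 = 13)
S(q) = q/6
o(y) = 12/7 (o(y) = (y + y)/(y + y/6) = (2*y)/((7*y/6)) = (2*y)*(6/(7*y)) = 12/7)
(k + o(-10))*p(-8, -9) = (13 + 12/7)*(-4 + (⅓)*(-8) + (⅔)*(-9)) = 103*(-4 - 8/3 - 6)/7 = (103/7)*(-38/3) = -3914/21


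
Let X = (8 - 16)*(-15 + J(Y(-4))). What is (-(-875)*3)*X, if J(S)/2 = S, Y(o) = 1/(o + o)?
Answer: 320250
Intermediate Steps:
Y(o) = 1/(2*o)
J(S) = 2*S
X = 122 (X = (8 - 16)*(-15 + 2*((½)/(-4))) = -8*(-15 + 2*((½)*(-¼))) = -8*(-15 + 2*(-⅛)) = -8*(-15 - ¼) = -8*(-61/4) = 122)
(-(-875)*3)*X = -(-875)*3*122 = -35*(-75)*122 = 2625*122 = 320250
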